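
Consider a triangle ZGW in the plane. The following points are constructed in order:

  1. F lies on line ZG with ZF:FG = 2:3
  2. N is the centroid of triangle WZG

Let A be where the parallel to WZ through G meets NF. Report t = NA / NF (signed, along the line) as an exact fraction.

Set Z = (0, 0), G = (1, 0), W = (0, 1); any affine frame gives the same invariant.
1. F lies on line ZG with ZF:FG = 2:3 ⇒ F = (2/5, 0)
2. N is the centroid of triangle WZG ⇒ N = (1/3, 1/3)
through G parallel to WZ: direction (0, -1); meets NF at A = (1, -3)
A = N + t·(F−N) with t = 10

t = 10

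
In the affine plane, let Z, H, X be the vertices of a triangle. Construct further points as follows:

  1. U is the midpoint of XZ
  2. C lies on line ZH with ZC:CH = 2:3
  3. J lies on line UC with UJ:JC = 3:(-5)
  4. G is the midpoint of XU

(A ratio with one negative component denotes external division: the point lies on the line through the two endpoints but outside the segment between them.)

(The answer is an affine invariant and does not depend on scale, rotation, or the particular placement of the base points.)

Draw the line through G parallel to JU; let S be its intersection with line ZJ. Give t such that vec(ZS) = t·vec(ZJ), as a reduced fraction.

Assign Z = (0, 0), H = (1, 0), X = (0, 1) — the answer is frame-independent, so this choice is without loss of generality.
1. U is the midpoint of XZ ⇒ U = (0, 1/2)
2. C lies on line ZH with ZC:CH = 2:3 ⇒ C = (2/5, 0)
3. J lies on line UC with UJ:JC = 3:(-5) ⇒ J = (-3/5, 5/4)
4. G is the midpoint of XU ⇒ G = (0, 3/4)
through G parallel to JU: direction (3/5, -3/4); meets ZJ at S = (-9/10, 15/8)
S = Z + t·(J−Z) with t = 3/2

t = 3/2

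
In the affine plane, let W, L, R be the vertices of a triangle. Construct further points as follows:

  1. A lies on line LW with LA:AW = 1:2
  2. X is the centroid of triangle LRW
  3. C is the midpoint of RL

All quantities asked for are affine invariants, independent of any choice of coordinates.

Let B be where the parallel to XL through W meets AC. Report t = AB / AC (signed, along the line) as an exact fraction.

Choose coordinates W = (0, 0), L = (1, 0), R = (0, 1).
1. A lies on line LW with LA:AW = 1:2 ⇒ A = (2/3, 0)
2. X is the centroid of triangle LRW ⇒ X = (1/3, 1/3)
3. C is the midpoint of RL ⇒ C = (1/2, 1/2)
through W parallel to XL: direction (2/3, -1/3); meets AC at B = (4/5, -2/5)
B = A + t·(C−A) with t = -4/5

t = -4/5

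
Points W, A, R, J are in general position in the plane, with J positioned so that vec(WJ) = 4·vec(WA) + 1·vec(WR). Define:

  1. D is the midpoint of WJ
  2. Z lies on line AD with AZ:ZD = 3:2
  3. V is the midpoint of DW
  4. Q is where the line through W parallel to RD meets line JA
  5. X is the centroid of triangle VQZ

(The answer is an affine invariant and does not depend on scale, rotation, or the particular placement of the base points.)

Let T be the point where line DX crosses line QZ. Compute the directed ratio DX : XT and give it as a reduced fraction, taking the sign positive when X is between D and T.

DX:XT = -3/5

Assign W = (0, 0), A = (1, 0), R = (0, 1), J = (4, 1) — the answer is frame-independent, so this choice is without loss of generality.
1. D is the midpoint of WJ ⇒ D = (2, 1/2)
2. Z lies on line AD with AZ:ZD = 3:2 ⇒ Z = (8/5, 3/10)
3. V is the midpoint of DW ⇒ V = (1, 1/4)
4. Q is where the line through W parallel to RD meets line JA ⇒ Q = (4/7, -1/7)
5. X is the centroid of triangle VQZ ⇒ X = (37/35, 19/140)
line DX meets QZ at T = (92/35, 26/35)
X = D + t·(T−D) with t = -3/2, so DX:XT = -3/2:5/2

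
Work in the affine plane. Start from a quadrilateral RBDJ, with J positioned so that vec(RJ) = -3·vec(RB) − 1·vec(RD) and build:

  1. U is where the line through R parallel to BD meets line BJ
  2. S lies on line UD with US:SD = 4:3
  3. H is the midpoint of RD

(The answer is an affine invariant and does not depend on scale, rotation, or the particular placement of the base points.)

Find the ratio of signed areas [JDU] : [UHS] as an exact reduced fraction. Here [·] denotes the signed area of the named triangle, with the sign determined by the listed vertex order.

Choose coordinates R = (0, 0), B = (1, 0), D = (0, 1), J = (-3, -1).
1. U is where the line through R parallel to BD meets line BJ ⇒ U = (1/5, -1/5)
2. S lies on line UD with US:SD = 4:3 ⇒ S = (3/35, 17/35)
3. H is the midpoint of RD ⇒ H = (0, 1/2)
2·[JDU] = -4, 2·[UHS] = -2/35
[JDU]:[UHS] = -4:-2/35 = 70

[JDU]:[UHS] = 70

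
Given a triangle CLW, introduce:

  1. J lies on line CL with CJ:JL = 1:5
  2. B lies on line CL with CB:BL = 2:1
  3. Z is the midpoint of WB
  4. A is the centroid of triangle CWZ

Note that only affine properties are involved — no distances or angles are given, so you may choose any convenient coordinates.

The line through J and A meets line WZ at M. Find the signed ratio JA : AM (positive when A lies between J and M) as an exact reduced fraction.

JA:AM = 5/4

Choose coordinates C = (0, 0), L = (1, 0), W = (0, 1).
1. J lies on line CL with CJ:JL = 1:5 ⇒ J = (1/6, 0)
2. B lies on line CL with CB:BL = 2:1 ⇒ B = (2/3, 0)
3. Z is the midpoint of WB ⇒ Z = (1/3, 1/2)
4. A is the centroid of triangle CWZ ⇒ A = (1/9, 1/2)
line JA meets WZ at M = (1/15, 9/10)
A = J + t·(M−J) with t = 5/9, so JA:AM = 5/9:4/9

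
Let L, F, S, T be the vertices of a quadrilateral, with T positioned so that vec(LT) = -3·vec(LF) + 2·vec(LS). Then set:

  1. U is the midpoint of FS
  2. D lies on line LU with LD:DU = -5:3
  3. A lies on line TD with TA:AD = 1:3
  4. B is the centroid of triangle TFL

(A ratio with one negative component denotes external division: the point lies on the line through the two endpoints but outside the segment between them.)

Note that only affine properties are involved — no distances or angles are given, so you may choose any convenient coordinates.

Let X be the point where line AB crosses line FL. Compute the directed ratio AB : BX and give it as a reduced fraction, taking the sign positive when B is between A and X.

AB:BX = 55/32

Choose coordinates L = (0, 0), F = (1, 0), S = (0, 1), T = (-3, 2).
1. U is the midpoint of FS ⇒ U = (1/2, 1/2)
2. D lies on line LU with LD:DU = -5:3 ⇒ D = (5/4, 5/4)
3. A lies on line TD with TA:AD = 1:3 ⇒ A = (-31/16, 29/16)
4. B is the centroid of triangle TFL ⇒ B = (-2/3, 2/3)
line AB meets FL at X = (4/55, 0)
B = A + t·(X−A) with t = 55/87, so AB:BX = 55/87:32/87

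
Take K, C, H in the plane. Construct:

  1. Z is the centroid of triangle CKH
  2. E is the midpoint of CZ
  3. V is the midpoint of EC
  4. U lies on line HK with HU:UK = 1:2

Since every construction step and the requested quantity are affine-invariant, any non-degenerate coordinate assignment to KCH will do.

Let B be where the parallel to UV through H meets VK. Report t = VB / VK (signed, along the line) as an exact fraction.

t = -1/2

Work in coordinates with K = (0, 0), C = (1, 0), H = (0, 1).
1. Z is the centroid of triangle CKH ⇒ Z = (1/3, 1/3)
2. E is the midpoint of CZ ⇒ E = (2/3, 1/6)
3. V is the midpoint of EC ⇒ V = (5/6, 1/12)
4. U lies on line HK with HU:UK = 1:2 ⇒ U = (0, 2/3)
through H parallel to UV: direction (5/6, -7/12); meets VK at B = (5/4, 1/8)
B = V + t·(K−V) with t = -1/2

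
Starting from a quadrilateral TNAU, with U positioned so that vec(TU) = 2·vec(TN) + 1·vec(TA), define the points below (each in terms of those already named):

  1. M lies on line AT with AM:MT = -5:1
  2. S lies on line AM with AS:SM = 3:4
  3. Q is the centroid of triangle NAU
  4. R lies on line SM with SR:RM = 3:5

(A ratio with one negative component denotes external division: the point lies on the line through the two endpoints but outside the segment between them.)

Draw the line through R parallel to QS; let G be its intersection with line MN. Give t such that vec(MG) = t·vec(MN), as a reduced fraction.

t = 75/8

Assign T = (0, 0), N = (1, 0), A = (0, 1), U = (2, 1) — the answer is frame-independent, so this choice is without loss of generality.
1. M lies on line AT with AM:MT = -5:1 ⇒ M = (0, -1/4)
2. S lies on line AM with AS:SM = 3:4 ⇒ S = (0, 13/28)
3. Q is the centroid of triangle NAU ⇒ Q = (1, 2/3)
4. R lies on line SM with SR:RM = 3:5 ⇒ R = (0, 11/56)
through R parallel to QS: direction (-1, -17/84); meets MN at G = (75/8, 67/32)
G = M + t·(N−M) with t = 75/8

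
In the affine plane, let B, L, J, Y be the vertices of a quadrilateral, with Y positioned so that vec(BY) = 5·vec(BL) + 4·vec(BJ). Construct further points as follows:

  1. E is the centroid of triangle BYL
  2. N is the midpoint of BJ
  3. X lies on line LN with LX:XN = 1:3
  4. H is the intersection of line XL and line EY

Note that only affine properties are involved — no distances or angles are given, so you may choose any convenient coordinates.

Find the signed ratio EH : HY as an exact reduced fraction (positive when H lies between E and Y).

EH:HY = -11/36

Set B = (0, 0), L = (1, 0), J = (0, 1), Y = (5, 4); any affine frame gives the same invariant.
1. E is the centroid of triangle BYL ⇒ E = (2, 4/3)
2. N is the midpoint of BJ ⇒ N = (0, 1/2)
3. X lies on line LN with LX:XN = 1:3 ⇒ X = (3/4, 1/8)
4. H is the intersection of line XL and line EY ⇒ H = (17/25, 4/25)
H = E + t·(Y−E) with t = -11/25, so EH:HY = t:(1−t) = -11/25:36/25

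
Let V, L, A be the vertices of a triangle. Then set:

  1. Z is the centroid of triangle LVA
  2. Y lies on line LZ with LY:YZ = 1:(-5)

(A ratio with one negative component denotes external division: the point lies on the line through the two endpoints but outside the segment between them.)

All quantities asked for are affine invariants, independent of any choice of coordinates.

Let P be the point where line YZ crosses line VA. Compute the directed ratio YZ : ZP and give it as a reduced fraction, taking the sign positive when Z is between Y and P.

Work in coordinates with V = (0, 0), L = (1, 0), A = (0, 1).
1. Z is the centroid of triangle LVA ⇒ Z = (1/3, 1/3)
2. Y lies on line LZ with LY:YZ = 1:(-5) ⇒ Y = (7/6, -1/12)
line YZ meets VA at P = (0, 1/2)
Z = Y + t·(P−Y) with t = 5/7, so YZ:ZP = 5/7:2/7

YZ:ZP = 5/2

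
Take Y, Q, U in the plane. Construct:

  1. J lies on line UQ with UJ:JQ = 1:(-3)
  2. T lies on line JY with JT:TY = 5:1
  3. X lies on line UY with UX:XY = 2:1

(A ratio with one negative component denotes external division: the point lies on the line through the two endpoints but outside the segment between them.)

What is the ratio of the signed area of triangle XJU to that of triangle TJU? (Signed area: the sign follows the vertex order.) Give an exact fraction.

Work in coordinates with Y = (0, 0), Q = (1, 0), U = (0, 1).
1. J lies on line UQ with UJ:JQ = 1:(-3) ⇒ J = (-1/2, 3/2)
2. T lies on line JY with JT:TY = 5:1 ⇒ T = (-1/12, 1/4)
3. X lies on line UY with UX:XY = 2:1 ⇒ X = (0, 1/3)
2·[XJU] = -1/3, 2·[TJU] = -5/12
[XJU]:[TJU] = -1/3:-5/12 = 4/5

[XJU]:[TJU] = 4/5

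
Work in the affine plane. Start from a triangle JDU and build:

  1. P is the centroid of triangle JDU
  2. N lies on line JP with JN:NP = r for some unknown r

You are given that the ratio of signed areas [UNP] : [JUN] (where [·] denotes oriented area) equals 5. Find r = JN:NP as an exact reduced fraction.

Choose coordinates J = (0, 0), D = (1, 0), U = (0, 1).
1. P is the centroid of triangle JDU ⇒ P = (1/3, 1/3)
2. With JN:NP = r, write λ = r/(r+1) so N = J + λ·(P−J); N is affine-linear in λ
Every point depending on N is an affine combination of N and λ-independent points, so each such coordinate is linear in λ; the λ² term in each signed area is a multiple of (P−J)×(P−J) = 0, so 2·[UNP] and 2·[JUN] are each linear in λ. Evaluating at λ=0 and λ=1:
  2·[UNP] = -1/3·λ + 1/3,   2·[JUN] = -1/3·λ
So [UNP]:[JUN] = (-1/3·λ + 1/3) / (-1/3·λ). Setting this equal to 5:
  -1/3·λ + 1/3 = 5·(-1/3·λ)  ⇒  λ = -1/4
Then r = λ/(1−λ) = (-1/4)/(5/4) = -1/5. Check: with r = -1/5, N = (-1/12, -1/12) and [UNP]:[JUN] = 5 as required.

r = -1/5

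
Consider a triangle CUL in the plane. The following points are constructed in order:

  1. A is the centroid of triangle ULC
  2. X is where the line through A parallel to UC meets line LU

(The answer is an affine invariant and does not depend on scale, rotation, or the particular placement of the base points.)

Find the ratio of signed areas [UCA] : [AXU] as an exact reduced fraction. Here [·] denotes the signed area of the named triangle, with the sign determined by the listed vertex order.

Choose coordinates C = (0, 0), U = (1, 0), L = (0, 1).
1. A is the centroid of triangle ULC ⇒ A = (1/3, 1/3)
2. X is where the line through A parallel to UC meets line LU ⇒ X = (2/3, 1/3)
2·[UCA] = -1/3, 2·[AXU] = -1/9
[UCA]:[AXU] = -1/3:-1/9 = 3

[UCA]:[AXU] = 3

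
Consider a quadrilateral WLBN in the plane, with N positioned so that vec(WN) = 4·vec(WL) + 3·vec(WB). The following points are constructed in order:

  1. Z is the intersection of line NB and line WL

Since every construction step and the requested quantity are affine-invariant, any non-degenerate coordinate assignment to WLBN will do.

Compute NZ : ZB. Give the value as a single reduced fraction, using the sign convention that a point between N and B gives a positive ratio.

Work in coordinates with W = (0, 0), L = (1, 0), B = (0, 1), N = (4, 3).
1. Z is the intersection of line NB and line WL ⇒ Z = (-2, 0)
Z = N + t·(B−N) with t = 3/2, so NZ:ZB = t:(1−t) = 3/2:-1/2

NZ:ZB = -3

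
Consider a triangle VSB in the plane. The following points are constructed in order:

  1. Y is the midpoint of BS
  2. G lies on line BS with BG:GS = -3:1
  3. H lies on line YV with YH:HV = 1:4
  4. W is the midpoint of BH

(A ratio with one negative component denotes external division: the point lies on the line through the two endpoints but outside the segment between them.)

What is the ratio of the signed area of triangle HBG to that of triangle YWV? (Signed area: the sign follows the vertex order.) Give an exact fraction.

Choose coordinates V = (0, 0), S = (1, 0), B = (0, 1).
1. Y is the midpoint of BS ⇒ Y = (1/2, 1/2)
2. G lies on line BS with BG:GS = -3:1 ⇒ G = (3/2, -1/2)
3. H lies on line YV with YH:HV = 1:4 ⇒ H = (2/5, 2/5)
4. W is the midpoint of BH ⇒ W = (1/5, 7/10)
2·[HBG] = -3/10, 2·[YWV] = 1/4
[HBG]:[YWV] = -3/10:1/4 = -6/5

[HBG]:[YWV] = -6/5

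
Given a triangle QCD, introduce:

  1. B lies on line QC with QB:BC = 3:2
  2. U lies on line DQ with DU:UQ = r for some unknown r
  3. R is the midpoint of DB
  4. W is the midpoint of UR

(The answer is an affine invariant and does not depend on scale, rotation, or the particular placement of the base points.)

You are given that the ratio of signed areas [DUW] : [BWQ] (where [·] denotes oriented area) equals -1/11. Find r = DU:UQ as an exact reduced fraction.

r = -1/4

Assign Q = (0, 0), C = (1, 0), D = (0, 1) — the answer is frame-independent, so this choice is without loss of generality.
1. B lies on line QC with QB:BC = 3:2 ⇒ B = (3/5, 0)
2. With DU:UQ = r, write λ = r/(r+1) so U = D + λ·(Q−D); U is affine-linear in λ
3. R is the midpoint of DB ⇒ R = (3/10, 1/2)
4. W is the midpoint of UR ⇒ W is an affine combination of earlier points and hence also affine-linear in λ
Every point depending on U is an affine combination of U and λ-independent points, so each such coordinate is linear in λ; the λ² term in each signed area is a multiple of (Q−D)×(Q−D) = 0, so 2·[DUW] and 2·[BWQ] are each linear in λ. Evaluating at λ=0 and λ=1:
  2·[DUW] = 3/20·λ,   2·[BWQ] = -3/10·λ + 9/20
So [DUW]:[BWQ] = (3/20·λ) / (-3/10·λ + 9/20). Setting this equal to -1/11:
  3/20·λ = -1/11·(-3/10·λ + 9/20)  ⇒  λ = -1/3
Then r = λ/(1−λ) = (-1/3)/(4/3) = -1/4. Check: with r = -1/4, U = (0, 4/3) and [DUW]:[BWQ] = -1/11 as required.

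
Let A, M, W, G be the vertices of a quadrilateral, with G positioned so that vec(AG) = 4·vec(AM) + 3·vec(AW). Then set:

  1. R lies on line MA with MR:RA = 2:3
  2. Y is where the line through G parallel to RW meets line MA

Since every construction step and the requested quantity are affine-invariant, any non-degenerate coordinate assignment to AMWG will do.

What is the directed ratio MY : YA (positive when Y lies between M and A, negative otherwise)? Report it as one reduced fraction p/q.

MY:YA = -24/29

Set A = (0, 0), M = (1, 0), W = (0, 1), G = (4, 3); any affine frame gives the same invariant.
1. R lies on line MA with MR:RA = 2:3 ⇒ R = (3/5, 0)
2. Y is where the line through G parallel to RW meets line MA ⇒ Y = (29/5, 0)
Y = M + t·(A−M) with t = -24/5, so MY:YA = t:(1−t) = -24/5:29/5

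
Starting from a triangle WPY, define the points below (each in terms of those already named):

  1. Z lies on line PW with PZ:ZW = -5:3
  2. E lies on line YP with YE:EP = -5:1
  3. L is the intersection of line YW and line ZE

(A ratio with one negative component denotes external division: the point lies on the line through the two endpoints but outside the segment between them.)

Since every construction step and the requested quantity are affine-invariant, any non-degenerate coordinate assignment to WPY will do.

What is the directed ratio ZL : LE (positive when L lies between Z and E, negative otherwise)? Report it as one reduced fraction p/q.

Choose coordinates W = (0, 0), P = (1, 0), Y = (0, 1).
1. Z lies on line PW with PZ:ZW = -5:3 ⇒ Z = (-3/2, 0)
2. E lies on line YP with YE:EP = -5:1 ⇒ E = (5/4, -1/4)
3. L is the intersection of line YW and line ZE ⇒ L = (0, -3/22)
L = Z + t·(E−Z) with t = 6/11, so ZL:LE = t:(1−t) = 6/11:5/11

ZL:LE = 6/5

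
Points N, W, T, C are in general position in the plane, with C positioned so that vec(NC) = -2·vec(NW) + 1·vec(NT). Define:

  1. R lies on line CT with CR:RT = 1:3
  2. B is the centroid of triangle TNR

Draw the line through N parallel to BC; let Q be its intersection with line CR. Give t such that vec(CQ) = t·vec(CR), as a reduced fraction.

Work in coordinates with N = (0, 0), W = (1, 0), T = (0, 1), C = (-2, 1).
1. R lies on line CT with CR:RT = 1:3 ⇒ R = (-3/2, 1)
2. B is the centroid of triangle TNR ⇒ B = (-1/2, 2/3)
through N parallel to BC: direction (-3/2, 1/3); meets CR at Q = (-9/2, 1)
Q = C + t·(R−C) with t = -5

t = -5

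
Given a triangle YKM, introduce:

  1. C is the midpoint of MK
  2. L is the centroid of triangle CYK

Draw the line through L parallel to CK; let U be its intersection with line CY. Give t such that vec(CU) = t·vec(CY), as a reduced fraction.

t = 1/3

Choose coordinates Y = (0, 0), K = (1, 0), M = (0, 1).
1. C is the midpoint of MK ⇒ C = (1/2, 1/2)
2. L is the centroid of triangle CYK ⇒ L = (1/2, 1/6)
through L parallel to CK: direction (1/2, -1/2); meets CY at U = (1/3, 1/3)
U = C + t·(Y−C) with t = 1/3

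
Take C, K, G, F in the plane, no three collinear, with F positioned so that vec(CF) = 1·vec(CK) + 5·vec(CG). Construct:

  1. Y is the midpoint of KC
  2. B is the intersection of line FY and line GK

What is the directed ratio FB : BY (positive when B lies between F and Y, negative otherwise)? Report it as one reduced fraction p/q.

FB:BY = 10

Assign C = (0, 0), K = (1, 0), G = (0, 1), F = (1, 5) — the answer is frame-independent, so this choice is without loss of generality.
1. Y is the midpoint of KC ⇒ Y = (1/2, 0)
2. B is the intersection of line FY and line GK ⇒ B = (6/11, 5/11)
B = F + t·(Y−F) with t = 10/11, so FB:BY = t:(1−t) = 10/11:1/11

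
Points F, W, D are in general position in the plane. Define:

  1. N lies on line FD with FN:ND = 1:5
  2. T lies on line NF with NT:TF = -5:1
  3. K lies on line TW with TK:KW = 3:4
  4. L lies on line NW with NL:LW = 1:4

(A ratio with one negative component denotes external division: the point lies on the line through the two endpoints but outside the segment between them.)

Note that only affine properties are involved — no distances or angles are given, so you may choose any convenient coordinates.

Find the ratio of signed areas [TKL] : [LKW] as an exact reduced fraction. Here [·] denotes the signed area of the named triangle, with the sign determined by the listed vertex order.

Work in coordinates with F = (0, 0), W = (1, 0), D = (0, 1).
1. N lies on line FD with FN:ND = 1:5 ⇒ N = (0, 1/6)
2. T lies on line NF with NT:TF = -5:1 ⇒ T = (0, -1/24)
3. K lies on line TW with TK:KW = 3:4 ⇒ K = (3/7, -1/42)
4. L lies on line NW with NL:LW = 1:4 ⇒ L = (1/5, 2/15)
2·[TKL] = 1/14, 2·[LKW] = 2/21
[TKL]:[LKW] = 1/14:2/21 = 3/4

[TKL]:[LKW] = 3/4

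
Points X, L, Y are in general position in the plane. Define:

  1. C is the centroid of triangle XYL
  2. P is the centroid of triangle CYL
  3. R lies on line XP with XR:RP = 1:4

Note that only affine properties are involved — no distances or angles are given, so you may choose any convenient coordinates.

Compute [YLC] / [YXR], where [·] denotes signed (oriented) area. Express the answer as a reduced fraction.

Set X = (0, 0), L = (1, 0), Y = (0, 1); any affine frame gives the same invariant.
1. C is the centroid of triangle XYL ⇒ C = (1/3, 1/3)
2. P is the centroid of triangle CYL ⇒ P = (4/9, 4/9)
3. R lies on line XP with XR:RP = 1:4 ⇒ R = (4/45, 4/45)
2·[YLC] = -1/3, 2·[YXR] = 4/45
[YLC]:[YXR] = -1/3:4/45 = -15/4

[YLC]:[YXR] = -15/4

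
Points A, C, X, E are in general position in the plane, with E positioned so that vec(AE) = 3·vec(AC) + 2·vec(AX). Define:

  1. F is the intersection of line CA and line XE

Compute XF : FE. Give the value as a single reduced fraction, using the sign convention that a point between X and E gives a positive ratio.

XF:FE = -1/2

Set A = (0, 0), C = (1, 0), X = (0, 1), E = (3, 2); any affine frame gives the same invariant.
1. F is the intersection of line CA and line XE ⇒ F = (-3, 0)
F = X + t·(E−X) with t = -1, so XF:FE = t:(1−t) = -1:2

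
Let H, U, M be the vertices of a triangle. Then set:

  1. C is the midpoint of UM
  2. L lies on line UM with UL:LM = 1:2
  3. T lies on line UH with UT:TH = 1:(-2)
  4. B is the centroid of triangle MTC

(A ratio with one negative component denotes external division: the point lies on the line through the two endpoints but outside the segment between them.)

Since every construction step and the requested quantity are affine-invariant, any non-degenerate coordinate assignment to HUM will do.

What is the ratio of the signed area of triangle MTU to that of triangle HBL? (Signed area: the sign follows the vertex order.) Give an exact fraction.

[MTU]:[HBL] = 18

Set H = (0, 0), U = (1, 0), M = (0, 1); any affine frame gives the same invariant.
1. C is the midpoint of UM ⇒ C = (1/2, 1/2)
2. L lies on line UM with UL:LM = 1:2 ⇒ L = (2/3, 1/3)
3. T lies on line UH with UT:TH = 1:(-2) ⇒ T = (2, 0)
4. B is the centroid of triangle MTC ⇒ B = (5/6, 1/2)
2·[MTU] = -1, 2·[HBL] = -1/18
[MTU]:[HBL] = -1:-1/18 = 18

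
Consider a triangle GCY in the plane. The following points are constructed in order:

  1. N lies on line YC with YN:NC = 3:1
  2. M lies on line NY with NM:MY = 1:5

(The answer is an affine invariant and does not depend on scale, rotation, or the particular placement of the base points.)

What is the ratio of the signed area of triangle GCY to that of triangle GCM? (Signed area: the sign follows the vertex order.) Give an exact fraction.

[GCY]:[GCM] = 8/3

Choose coordinates G = (0, 0), C = (1, 0), Y = (0, 1).
1. N lies on line YC with YN:NC = 3:1 ⇒ N = (3/4, 1/4)
2. M lies on line NY with NM:MY = 1:5 ⇒ M = (5/8, 3/8)
2·[GCY] = 1, 2·[GCM] = 3/8
[GCY]:[GCM] = 1:3/8 = 8/3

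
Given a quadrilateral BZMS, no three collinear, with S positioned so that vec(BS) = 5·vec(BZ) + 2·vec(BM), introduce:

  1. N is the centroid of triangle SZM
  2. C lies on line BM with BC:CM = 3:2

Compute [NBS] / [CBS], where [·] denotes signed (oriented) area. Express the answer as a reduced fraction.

Work in coordinates with B = (0, 0), Z = (1, 0), M = (0, 1), S = (5, 2).
1. N is the centroid of triangle SZM ⇒ N = (2, 1)
2. C lies on line BM with BC:CM = 3:2 ⇒ C = (0, 3/5)
2·[NBS] = 1, 2·[CBS] = 3
[NBS]:[CBS] = 1:3 = 1/3

[NBS]:[CBS] = 1/3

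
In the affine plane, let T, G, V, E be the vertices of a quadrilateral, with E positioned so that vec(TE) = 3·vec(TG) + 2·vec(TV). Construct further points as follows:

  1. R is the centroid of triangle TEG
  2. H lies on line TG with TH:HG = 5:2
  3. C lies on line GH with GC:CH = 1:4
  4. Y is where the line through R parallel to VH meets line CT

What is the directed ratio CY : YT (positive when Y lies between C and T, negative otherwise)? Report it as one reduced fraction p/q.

CY:YT = -91/190

Work in coordinates with T = (0, 0), G = (1, 0), V = (0, 1), E = (3, 2).
1. R is the centroid of triangle TEG ⇒ R = (4/3, 2/3)
2. H lies on line TG with TH:HG = 5:2 ⇒ H = (5/7, 0)
3. C lies on line GH with GC:CH = 1:4 ⇒ C = (33/35, 0)
4. Y is where the line through R parallel to VH meets line CT ⇒ Y = (38/21, 0)
Y = C + t·(T−C) with t = -91/99, so CY:YT = t:(1−t) = -91/99:190/99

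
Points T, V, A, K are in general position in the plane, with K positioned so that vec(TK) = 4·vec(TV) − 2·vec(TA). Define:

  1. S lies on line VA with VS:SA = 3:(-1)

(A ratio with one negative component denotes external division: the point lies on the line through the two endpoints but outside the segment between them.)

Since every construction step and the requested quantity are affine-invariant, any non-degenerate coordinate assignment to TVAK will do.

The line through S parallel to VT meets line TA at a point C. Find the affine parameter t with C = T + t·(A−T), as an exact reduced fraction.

Assign T = (0, 0), V = (1, 0), A = (0, 1), K = (4, -2) — the answer is frame-independent, so this choice is without loss of generality.
1. S lies on line VA with VS:SA = 3:(-1) ⇒ S = (-1/2, 3/2)
through S parallel to VT: direction (-1, 0); meets TA at C = (0, 3/2)
C = T + t·(A−T) with t = 3/2

t = 3/2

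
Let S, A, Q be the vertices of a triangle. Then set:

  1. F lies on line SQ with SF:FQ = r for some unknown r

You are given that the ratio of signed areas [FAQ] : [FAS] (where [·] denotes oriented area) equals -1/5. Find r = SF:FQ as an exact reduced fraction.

r = 5

Choose coordinates S = (0, 0), A = (1, 0), Q = (0, 1).
1. With SF:FQ = r, write λ = r/(r+1) so F = S + λ·(Q−S); F is affine-linear in λ
Every point depending on F is an affine combination of F and λ-independent points, so each such coordinate is linear in λ; the λ² term in each signed area is a multiple of (Q−S)×(Q−S) = 0, so 2·[FAQ] and 2·[FAS] are each linear in λ. Evaluating at λ=0 and λ=1:
  2·[FAQ] = −λ + 1,   2·[FAS] = −λ
So [FAQ]:[FAS] = (−λ + 1) / (−λ). Setting this equal to -1/5:
  −λ + 1 = -1/5·(−λ)  ⇒  λ = 5/6
Then r = λ/(1−λ) = (5/6)/(1/6) = 5. Check: with r = 5, F = (0, 5/6) and [FAQ]:[FAS] = -1/5 as required.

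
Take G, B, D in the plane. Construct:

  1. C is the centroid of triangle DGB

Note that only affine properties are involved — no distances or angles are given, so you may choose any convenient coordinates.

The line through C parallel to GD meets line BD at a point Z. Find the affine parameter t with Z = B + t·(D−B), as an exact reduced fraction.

Work in coordinates with G = (0, 0), B = (1, 0), D = (0, 1).
1. C is the centroid of triangle DGB ⇒ C = (1/3, 1/3)
through C parallel to GD: direction (0, 1); meets BD at Z = (1/3, 2/3)
Z = B + t·(D−B) with t = 2/3

t = 2/3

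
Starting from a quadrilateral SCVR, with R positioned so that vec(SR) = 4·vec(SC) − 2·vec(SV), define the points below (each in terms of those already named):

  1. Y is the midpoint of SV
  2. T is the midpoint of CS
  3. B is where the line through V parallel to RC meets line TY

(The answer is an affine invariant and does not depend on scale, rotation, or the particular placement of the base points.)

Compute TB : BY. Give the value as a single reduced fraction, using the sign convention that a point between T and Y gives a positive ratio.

Work in coordinates with S = (0, 0), C = (1, 0), V = (0, 1), R = (4, -2).
1. Y is the midpoint of SV ⇒ Y = (0, 1/2)
2. T is the midpoint of CS ⇒ T = (1/2, 0)
3. B is where the line through V parallel to RC meets line TY ⇒ B = (-3/2, 2)
B = T + t·(Y−T) with t = 4, so TB:BY = t:(1−t) = 4:-3

TB:BY = -4/3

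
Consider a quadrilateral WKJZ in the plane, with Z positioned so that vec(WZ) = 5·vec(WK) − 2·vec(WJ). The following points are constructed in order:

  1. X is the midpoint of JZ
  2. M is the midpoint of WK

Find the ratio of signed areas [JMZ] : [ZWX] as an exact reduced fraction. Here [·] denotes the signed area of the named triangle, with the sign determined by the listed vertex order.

[JMZ]:[ZWX] = -7/5

Work in coordinates with W = (0, 0), K = (1, 0), J = (0, 1), Z = (5, -2).
1. X is the midpoint of JZ ⇒ X = (5/2, -1/2)
2. M is the midpoint of WK ⇒ M = (1/2, 0)
2·[JMZ] = 7/2, 2·[ZWX] = -5/2
[JMZ]:[ZWX] = 7/2:-5/2 = -7/5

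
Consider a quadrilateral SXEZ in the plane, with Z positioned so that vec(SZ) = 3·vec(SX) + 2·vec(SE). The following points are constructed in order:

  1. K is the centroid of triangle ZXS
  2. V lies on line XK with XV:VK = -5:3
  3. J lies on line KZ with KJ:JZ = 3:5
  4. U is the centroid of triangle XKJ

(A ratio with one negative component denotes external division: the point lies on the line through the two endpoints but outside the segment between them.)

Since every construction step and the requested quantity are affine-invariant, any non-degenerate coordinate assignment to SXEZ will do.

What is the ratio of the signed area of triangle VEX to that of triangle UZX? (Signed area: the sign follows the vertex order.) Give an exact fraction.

Choose coordinates S = (0, 0), X = (1, 0), E = (0, 1), Z = (3, 2).
1. K is the centroid of triangle ZXS ⇒ K = (4/3, 2/3)
2. V lies on line XK with XV:VK = -5:3 ⇒ V = (11/6, 5/3)
3. J lies on line KZ with KJ:JZ = 3:5 ⇒ J = (47/24, 7/6)
4. U is the centroid of triangle XKJ ⇒ U = (103/72, 11/18)
2·[VEX] = 5/2, 2·[UZX] = -13/36
[VEX]:[UZX] = 5/2:-13/36 = -90/13

[VEX]:[UZX] = -90/13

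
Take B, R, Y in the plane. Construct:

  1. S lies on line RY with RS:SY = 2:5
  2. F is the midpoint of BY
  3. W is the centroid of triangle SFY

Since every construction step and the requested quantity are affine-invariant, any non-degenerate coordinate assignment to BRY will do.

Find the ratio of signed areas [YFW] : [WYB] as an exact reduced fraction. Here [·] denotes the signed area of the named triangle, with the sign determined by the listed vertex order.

Assign B = (0, 0), R = (1, 0), Y = (0, 1) — the answer is frame-independent, so this choice is without loss of generality.
1. S lies on line RY with RS:SY = 2:5 ⇒ S = (5/7, 2/7)
2. F is the midpoint of BY ⇒ F = (0, 1/2)
3. W is the centroid of triangle SFY ⇒ W = (5/21, 25/42)
2·[YFW] = 5/42, 2·[WYB] = 5/21
[YFW]:[WYB] = 5/42:5/21 = 1/2

[YFW]:[WYB] = 1/2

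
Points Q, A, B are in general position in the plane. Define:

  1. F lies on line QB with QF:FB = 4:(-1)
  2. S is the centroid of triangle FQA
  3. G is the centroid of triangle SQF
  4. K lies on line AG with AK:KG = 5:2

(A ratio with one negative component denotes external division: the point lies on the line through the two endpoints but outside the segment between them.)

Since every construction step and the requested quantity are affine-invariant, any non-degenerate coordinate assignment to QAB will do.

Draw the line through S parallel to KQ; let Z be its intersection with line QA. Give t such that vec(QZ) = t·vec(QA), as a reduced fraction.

Assign Q = (0, 0), A = (1, 0), B = (0, 1) — the answer is frame-independent, so this choice is without loss of generality.
1. F lies on line QB with QF:FB = 4:(-1) ⇒ F = (0, 4/3)
2. S is the centroid of triangle FQA ⇒ S = (1/3, 4/9)
3. G is the centroid of triangle SQF ⇒ G = (1/9, 16/27)
4. K lies on line AG with AK:KG = 5:2 ⇒ K = (23/63, 80/189)
through S parallel to KQ: direction (-23/63, -80/189); meets QA at Z = (-1/20, 0)
Z = Q + t·(A−Q) with t = -1/20

t = -1/20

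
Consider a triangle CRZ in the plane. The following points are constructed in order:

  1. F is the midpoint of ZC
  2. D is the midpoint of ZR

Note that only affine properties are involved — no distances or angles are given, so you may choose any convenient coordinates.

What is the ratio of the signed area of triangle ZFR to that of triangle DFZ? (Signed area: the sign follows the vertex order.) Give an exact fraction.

[ZFR]:[DFZ] = -2

Choose coordinates C = (0, 0), R = (1, 0), Z = (0, 1).
1. F is the midpoint of ZC ⇒ F = (0, 1/2)
2. D is the midpoint of ZR ⇒ D = (1/2, 1/2)
2·[ZFR] = 1/2, 2·[DFZ] = -1/4
[ZFR]:[DFZ] = 1/2:-1/4 = -2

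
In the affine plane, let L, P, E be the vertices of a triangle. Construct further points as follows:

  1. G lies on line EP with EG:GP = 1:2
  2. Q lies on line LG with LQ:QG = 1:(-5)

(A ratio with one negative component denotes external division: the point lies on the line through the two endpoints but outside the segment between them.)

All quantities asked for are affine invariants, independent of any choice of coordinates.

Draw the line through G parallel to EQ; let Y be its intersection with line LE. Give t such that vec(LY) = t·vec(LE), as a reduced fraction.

Work in coordinates with L = (0, 0), P = (1, 0), E = (0, 1).
1. G lies on line EP with EG:GP = 1:2 ⇒ G = (1/3, 2/3)
2. Q lies on line LG with LQ:QG = 1:(-5) ⇒ Q = (-1/12, -1/6)
through G parallel to EQ: direction (-1/12, -7/6); meets LE at Y = (0, -4)
Y = L + t·(E−L) with t = -4

t = -4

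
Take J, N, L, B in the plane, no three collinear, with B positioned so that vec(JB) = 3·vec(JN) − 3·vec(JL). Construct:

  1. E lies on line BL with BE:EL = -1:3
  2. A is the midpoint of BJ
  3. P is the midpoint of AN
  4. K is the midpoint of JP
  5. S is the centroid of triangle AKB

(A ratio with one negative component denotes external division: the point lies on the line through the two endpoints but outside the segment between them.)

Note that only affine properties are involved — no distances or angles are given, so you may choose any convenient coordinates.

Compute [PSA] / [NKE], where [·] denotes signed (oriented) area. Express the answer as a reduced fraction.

Work in coordinates with J = (0, 0), N = (1, 0), L = (0, 1), B = (3, -3).
1. E lies on line BL with BE:EL = -1:3 ⇒ E = (9/2, -5)
2. A is the midpoint of BJ ⇒ A = (3/2, -3/2)
3. P is the midpoint of AN ⇒ P = (5/4, -3/4)
4. K is the midpoint of JP ⇒ K = (5/8, -3/8)
5. S is the centroid of triangle AKB ⇒ S = (41/24, -13/8)
2·[PSA] = -1/8, 2·[NKE] = 51/16
[PSA]:[NKE] = -1/8:51/16 = -2/51

[PSA]:[NKE] = -2/51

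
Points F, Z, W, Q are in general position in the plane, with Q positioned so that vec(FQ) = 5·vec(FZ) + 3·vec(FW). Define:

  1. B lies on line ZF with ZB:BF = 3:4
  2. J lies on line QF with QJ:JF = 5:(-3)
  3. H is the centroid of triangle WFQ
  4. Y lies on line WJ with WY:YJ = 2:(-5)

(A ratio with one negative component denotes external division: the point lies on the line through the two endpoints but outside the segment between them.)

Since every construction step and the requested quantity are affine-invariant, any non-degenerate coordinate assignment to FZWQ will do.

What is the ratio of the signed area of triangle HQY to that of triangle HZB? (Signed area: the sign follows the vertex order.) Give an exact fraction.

Work in coordinates with F = (0, 0), Z = (1, 0), W = (0, 1), Q = (5, 3).
1. B lies on line ZF with ZB:BF = 3:4 ⇒ B = (4/7, 0)
2. J lies on line QF with QJ:JF = 5:(-3) ⇒ J = (-15/2, -9/2)
3. H is the centroid of triangle WFQ ⇒ H = (5/3, 4/3)
4. Y lies on line WJ with WY:YJ = 2:(-5) ⇒ Y = (5, 14/3)
2·[HQY] = 50/9, 2·[HZB] = -4/7
[HQY]:[HZB] = 50/9:-4/7 = -175/18

[HQY]:[HZB] = -175/18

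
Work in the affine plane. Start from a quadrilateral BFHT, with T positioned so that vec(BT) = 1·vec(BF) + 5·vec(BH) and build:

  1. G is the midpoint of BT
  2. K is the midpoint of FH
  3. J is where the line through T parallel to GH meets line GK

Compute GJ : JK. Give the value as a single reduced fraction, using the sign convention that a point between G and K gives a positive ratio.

Choose coordinates B = (0, 0), F = (1, 0), H = (0, 1), T = (1, 5).
1. G is the midpoint of BT ⇒ G = (1/2, 5/2)
2. K is the midpoint of FH ⇒ K = (1/2, 1/2)
3. J is where the line through T parallel to GH meets line GK ⇒ J = (1/2, 7/2)
J = G + t·(K−G) with t = -1/2, so GJ:JK = t:(1−t) = -1/2:3/2

GJ:JK = -1/3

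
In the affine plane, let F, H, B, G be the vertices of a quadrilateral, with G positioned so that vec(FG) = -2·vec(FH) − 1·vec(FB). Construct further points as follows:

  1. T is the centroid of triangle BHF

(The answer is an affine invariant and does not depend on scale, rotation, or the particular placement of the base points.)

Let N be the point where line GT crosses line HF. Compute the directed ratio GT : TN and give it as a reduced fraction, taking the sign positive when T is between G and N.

GT:TN = -4

Work in coordinates with F = (0, 0), H = (1, 0), B = (0, 1), G = (-2, -1).
1. T is the centroid of triangle BHF ⇒ T = (1/3, 1/3)
line GT meets HF at N = (-1/4, 0)
T = G + t·(N−G) with t = 4/3, so GT:TN = 4/3:-1/3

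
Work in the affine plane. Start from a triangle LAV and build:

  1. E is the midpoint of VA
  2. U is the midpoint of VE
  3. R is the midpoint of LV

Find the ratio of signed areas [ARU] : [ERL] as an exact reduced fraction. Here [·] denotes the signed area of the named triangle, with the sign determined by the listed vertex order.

[ARU]:[ERL] = -3/2

Choose coordinates L = (0, 0), A = (1, 0), V = (0, 1).
1. E is the midpoint of VA ⇒ E = (1/2, 1/2)
2. U is the midpoint of VE ⇒ U = (1/4, 3/4)
3. R is the midpoint of LV ⇒ R = (0, 1/2)
2·[ARU] = -3/8, 2·[ERL] = 1/4
[ARU]:[ERL] = -3/8:1/4 = -3/2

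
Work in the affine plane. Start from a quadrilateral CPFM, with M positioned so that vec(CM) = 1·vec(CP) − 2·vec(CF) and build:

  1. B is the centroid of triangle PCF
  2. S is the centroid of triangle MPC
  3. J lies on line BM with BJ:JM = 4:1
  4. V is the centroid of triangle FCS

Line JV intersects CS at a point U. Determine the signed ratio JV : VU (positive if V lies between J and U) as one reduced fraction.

JV:VU = -3

Choose coordinates C = (0, 0), P = (1, 0), F = (0, 1), M = (1, -2).
1. B is the centroid of triangle PCF ⇒ B = (1/3, 1/3)
2. S is the centroid of triangle MPC ⇒ S = (2/3, -2/3)
3. J lies on line BM with BJ:JM = 4:1 ⇒ J = (13/15, -23/15)
4. V is the centroid of triangle FCS ⇒ V = (2/9, 1/9)
line JV meets CS at U = (59/135, -59/135)
V = J + t·(U−J) with t = 3/2, so JV:VU = 3/2:-1/2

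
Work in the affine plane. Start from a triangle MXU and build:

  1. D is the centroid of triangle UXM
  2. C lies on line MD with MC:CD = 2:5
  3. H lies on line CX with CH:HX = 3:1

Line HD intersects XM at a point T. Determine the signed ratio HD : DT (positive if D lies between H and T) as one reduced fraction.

HD:DT = -13/14

Choose coordinates M = (0, 0), X = (1, 0), U = (0, 1).
1. D is the centroid of triangle UXM ⇒ D = (1/3, 1/3)
2. C lies on line MD with MC:CD = 2:5 ⇒ C = (2/21, 2/21)
3. H lies on line CX with CH:HX = 3:1 ⇒ H = (65/84, 1/42)
line HD meets XM at T = (21/26, 0)
D = H + t·(T−H) with t = -13, so HD:DT = -13:14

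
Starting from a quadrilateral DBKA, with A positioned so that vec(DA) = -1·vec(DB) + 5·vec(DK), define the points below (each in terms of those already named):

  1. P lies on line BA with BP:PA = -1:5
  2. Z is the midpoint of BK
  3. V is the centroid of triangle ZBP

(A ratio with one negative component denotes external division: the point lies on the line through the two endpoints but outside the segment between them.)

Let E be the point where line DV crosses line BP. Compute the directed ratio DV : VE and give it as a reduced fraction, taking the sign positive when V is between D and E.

Assign D = (0, 0), B = (1, 0), K = (0, 1), A = (-1, 5) — the answer is frame-independent, so this choice is without loss of generality.
1. P lies on line BA with BP:PA = -1:5 ⇒ P = (3/2, -5/4)
2. Z is the midpoint of BK ⇒ Z = (1/2, 1/2)
3. V is the centroid of triangle ZBP ⇒ V = (1, -1/4)
line DV meets BP at E = (10/9, -5/18)
V = D + t·(E−D) with t = 9/10, so DV:VE = 9/10:1/10

DV:VE = 9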